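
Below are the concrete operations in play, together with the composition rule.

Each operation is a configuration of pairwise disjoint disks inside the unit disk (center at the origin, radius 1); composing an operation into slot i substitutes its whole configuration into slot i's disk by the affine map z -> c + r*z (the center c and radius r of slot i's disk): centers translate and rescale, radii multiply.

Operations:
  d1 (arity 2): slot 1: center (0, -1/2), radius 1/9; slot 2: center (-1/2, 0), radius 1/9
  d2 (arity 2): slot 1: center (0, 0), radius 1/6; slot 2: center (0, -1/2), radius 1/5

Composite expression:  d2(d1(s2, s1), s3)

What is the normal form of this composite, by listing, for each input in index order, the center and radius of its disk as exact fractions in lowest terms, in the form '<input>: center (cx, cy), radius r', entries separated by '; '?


s1: center (-1/12, 0), radius 1/54; s2: center (0, -1/12), radius 1/54; s3: center (0, -1/2), radius 1/5

Below d2, radii multiply path by path; the s-disk centers shift.
s2 passes through 2 substitutions, ending at center (0, -1/12), radius 1/54
s1 passes through 2 substitutions, ending at center (-1/12, 0), radius 1/54
s3 passes through 1 substitution, ending at center (0, -1/2), radius 1/5


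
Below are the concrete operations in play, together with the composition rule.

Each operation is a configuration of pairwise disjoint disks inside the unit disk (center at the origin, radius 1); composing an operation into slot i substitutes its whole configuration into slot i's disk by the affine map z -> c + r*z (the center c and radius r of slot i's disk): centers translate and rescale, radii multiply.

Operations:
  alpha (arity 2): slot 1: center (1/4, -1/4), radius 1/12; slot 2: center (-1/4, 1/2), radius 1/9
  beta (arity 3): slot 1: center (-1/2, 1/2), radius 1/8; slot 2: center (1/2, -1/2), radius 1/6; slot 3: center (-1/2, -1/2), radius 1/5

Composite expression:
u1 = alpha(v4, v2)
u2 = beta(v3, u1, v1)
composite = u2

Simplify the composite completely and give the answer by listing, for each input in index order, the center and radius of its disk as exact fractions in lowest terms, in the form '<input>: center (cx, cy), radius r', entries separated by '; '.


v1: center (-1/2, -1/2), radius 1/5; v2: center (11/24, -5/12), radius 1/54; v3: center (-1/2, 1/2), radius 1/8; v4: center (13/24, -13/24), radius 1/72

Below beta, radii multiply path by path; the v-disk centers shift.
input v3: composing its 1 substitution step yields center (-1/2, 1/2), radius 1/8
input v4: composing its 2 substitution steps yields center (13/24, -13/24), radius 1/72
input v2: composing its 2 substitution steps yields center (11/24, -5/12), radius 1/54
input v1: composing its 1 substitution step yields center (-1/2, -1/2), radius 1/5


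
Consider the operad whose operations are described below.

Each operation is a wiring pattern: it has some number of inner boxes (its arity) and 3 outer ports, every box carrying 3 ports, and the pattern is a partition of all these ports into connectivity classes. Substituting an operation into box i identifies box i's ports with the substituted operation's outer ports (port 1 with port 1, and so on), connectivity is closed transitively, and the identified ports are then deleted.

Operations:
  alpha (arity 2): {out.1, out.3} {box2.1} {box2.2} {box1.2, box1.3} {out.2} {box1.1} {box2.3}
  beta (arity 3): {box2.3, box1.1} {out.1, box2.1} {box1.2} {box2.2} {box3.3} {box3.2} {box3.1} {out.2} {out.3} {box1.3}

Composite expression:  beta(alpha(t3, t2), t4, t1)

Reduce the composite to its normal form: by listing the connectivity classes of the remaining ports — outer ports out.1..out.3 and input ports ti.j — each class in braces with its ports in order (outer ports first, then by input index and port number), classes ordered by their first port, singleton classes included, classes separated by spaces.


Reachability decides: close wires over beta-identified ports.
stage alpha: inputs (t3, t2), connectivity {out.1, out.3} {out.2} {t2.1} {t2.2} {t2.3} {t3.1} {t3.2, t3.3}, out.j its boundary
stage beta: inputs (t3, t2, t4, t1), connectivity {out.1, t4.1} {out.2} {out.3} {t1.1} {t1.2} {t1.3} {t2.1} {t2.2} {t2.3} {t3.1} {t3.2, t3.3} {t4.2} {t4.3}, out.j its boundary

{out.1, t4.1} {out.2} {out.3} {t1.1} {t1.2} {t1.3} {t2.1} {t2.2} {t2.3} {t3.1} {t3.2, t3.3} {t4.2} {t4.3}


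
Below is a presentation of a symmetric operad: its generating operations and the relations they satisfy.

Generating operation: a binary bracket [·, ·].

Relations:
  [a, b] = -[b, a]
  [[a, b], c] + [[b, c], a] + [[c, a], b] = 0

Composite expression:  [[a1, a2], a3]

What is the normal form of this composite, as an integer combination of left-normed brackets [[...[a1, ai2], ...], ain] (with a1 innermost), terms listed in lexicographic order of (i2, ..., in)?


Antisymmetry and Jacobi reduce to a1-anchored left-normed brackets.
Composite bracket: [[a1, a2], a3]
Applying ab - ba throughout gives 4 signed words (2^2 = 4).
Only words starting with a1 matter:
  a1a2a3 appears with sign +1, giving the term +[[a1, a2], a3]

[[a1, a2], a3]


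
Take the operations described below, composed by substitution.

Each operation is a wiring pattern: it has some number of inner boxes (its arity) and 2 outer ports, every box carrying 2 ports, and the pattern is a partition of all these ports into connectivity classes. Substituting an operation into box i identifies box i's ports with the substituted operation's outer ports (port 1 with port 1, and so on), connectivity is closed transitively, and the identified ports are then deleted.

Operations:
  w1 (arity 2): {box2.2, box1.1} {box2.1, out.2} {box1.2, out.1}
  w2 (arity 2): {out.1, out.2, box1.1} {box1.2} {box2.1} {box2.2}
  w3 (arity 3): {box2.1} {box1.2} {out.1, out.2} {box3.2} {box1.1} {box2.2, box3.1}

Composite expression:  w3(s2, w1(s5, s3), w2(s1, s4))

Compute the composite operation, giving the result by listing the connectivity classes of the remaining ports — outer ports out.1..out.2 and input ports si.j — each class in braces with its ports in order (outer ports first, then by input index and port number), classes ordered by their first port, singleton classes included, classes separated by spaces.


{out.1, out.2} {s1.1, s3.1} {s1.2} {s2.1} {s2.2} {s3.2, s5.1} {s4.1} {s4.2} {s5.2}

Reachability decides: close wires over w3-identified ports.
composing w1 on (s5, s3), with out.j its own outer ports: {out.1, s5.2} {out.2, s3.1} {s3.2, s5.1}
composing w2 on (s1, s4), with out.j its own outer ports: {out.1, out.2, s1.1} {s1.2} {s4.1} {s4.2}
composing w3 on (s2, s5, s3, s1, s4), with out.j its own outer ports: {out.1, out.2} {s1.1, s3.1} {s1.2} {s2.1} {s2.2} {s3.2, s5.1} {s4.1} {s4.2} {s5.2}


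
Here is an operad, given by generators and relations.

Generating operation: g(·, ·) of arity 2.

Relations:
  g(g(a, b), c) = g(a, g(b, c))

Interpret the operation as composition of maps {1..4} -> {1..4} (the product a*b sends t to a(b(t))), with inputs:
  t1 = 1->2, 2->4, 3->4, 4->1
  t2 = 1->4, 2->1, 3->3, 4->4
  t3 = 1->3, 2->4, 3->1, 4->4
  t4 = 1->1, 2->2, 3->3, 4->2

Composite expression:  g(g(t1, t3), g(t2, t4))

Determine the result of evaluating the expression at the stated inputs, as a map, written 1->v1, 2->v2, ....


1->1, 2->4, 3->2, 4->4


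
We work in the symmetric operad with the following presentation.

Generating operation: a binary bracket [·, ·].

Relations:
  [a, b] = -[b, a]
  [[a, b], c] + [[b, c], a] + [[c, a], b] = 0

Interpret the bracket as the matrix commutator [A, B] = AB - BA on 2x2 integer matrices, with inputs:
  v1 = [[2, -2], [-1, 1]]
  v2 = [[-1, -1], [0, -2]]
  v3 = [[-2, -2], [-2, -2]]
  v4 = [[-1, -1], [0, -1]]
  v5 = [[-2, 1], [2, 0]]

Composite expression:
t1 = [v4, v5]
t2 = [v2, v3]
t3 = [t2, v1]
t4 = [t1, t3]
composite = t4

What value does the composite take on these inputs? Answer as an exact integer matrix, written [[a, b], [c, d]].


[v4, v5] = [[-2, -2], [0, 2]]
[v2, v3] = [[2, -2], [2, -2]]
[[v2, v3], v1] = [[6, -6], [6, -6]]
[[v4, v5], [[v2, v3], v1]] = [[-12, 48], [24, 12]]

[[-12, 48], [24, 12]]


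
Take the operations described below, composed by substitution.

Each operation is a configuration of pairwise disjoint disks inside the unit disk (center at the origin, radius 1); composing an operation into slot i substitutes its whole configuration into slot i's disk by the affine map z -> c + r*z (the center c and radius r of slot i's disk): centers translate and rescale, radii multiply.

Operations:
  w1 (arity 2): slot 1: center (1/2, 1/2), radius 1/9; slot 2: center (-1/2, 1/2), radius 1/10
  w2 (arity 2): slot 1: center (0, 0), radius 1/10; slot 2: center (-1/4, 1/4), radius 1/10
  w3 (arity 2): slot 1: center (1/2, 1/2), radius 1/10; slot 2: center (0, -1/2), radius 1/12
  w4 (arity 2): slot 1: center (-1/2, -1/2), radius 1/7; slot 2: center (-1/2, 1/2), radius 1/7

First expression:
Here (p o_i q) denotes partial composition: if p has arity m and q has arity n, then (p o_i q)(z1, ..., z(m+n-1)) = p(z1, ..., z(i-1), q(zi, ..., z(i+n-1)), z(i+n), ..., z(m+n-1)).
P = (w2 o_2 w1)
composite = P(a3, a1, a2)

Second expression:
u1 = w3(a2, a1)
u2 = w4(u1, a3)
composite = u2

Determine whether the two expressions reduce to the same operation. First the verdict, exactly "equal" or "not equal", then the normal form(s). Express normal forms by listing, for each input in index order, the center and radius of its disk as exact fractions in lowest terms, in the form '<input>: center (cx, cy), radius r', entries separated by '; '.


not equal — first a1: center (-1/5, 3/10), radius 1/90; a2: center (-3/10, 3/10), radius 1/100; a3: center (0, 0), radius 1/10, second a1: center (-1/2, -4/7), radius 1/84; a2: center (-3/7, -3/7), radius 1/70; a3: center (-1/2, 1/2), radius 1/7

Reducing the first expression gives a1: center (-1/5, 3/10), radius 1/90; a2: center (-3/10, 3/10), radius 1/100; a3: center (0, 0), radius 1/10
Reducing the second expression gives a1: center (-1/2, -4/7), radius 1/84; a2: center (-3/7, -3/7), radius 1/70; a3: center (-1/2, 1/2), radius 1/7
They disagree, so not equal.


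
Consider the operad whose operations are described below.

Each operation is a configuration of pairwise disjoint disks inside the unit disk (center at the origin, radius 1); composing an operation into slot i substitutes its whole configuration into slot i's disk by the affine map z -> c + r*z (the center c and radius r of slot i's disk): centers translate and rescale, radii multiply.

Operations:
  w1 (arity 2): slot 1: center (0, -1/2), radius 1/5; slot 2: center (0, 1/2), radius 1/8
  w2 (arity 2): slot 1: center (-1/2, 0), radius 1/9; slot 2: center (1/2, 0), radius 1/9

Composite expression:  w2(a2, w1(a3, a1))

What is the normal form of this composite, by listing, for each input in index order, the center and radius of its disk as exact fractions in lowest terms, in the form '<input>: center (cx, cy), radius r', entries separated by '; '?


a1: center (1/2, 1/18), radius 1/72; a2: center (-1/2, 0), radius 1/9; a3: center (1/2, -1/18), radius 1/45

Each a-disk chains the slot maps above it in w2; radii multiply.
for a2, the 1-step affine chain lands on center (-1/2, 0), radius 1/9
for a3, the 2-step affine chain lands on center (1/2, -1/18), radius 1/45
for a1, the 2-step affine chain lands on center (1/2, 1/18), radius 1/72


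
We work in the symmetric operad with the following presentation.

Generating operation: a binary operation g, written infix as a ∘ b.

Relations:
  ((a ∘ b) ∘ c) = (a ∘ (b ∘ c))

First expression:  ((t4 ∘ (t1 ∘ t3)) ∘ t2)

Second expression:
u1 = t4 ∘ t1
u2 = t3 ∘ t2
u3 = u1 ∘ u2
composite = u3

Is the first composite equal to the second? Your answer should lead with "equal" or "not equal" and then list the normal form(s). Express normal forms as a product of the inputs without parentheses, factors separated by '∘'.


The first composite normalizes to t4 ∘ t1 ∘ t3 ∘ t2
The second composite normalizes to t4 ∘ t1 ∘ t3 ∘ t2
The normal forms match — equal.

equal; both compose to t4 ∘ t1 ∘ t3 ∘ t2


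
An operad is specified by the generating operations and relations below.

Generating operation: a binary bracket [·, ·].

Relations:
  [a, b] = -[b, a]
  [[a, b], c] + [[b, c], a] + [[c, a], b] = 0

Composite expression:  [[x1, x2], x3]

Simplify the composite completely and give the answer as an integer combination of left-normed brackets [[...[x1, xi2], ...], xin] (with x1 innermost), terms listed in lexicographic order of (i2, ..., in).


[[x1, x2], x3]

A multilinear Lie element is pinned by x1-initial words (x1 innermost).
Composite bracket: [[x1, x2], x3]
Applying ab - ba throughout gives 4 signed words (2^2 = 4).
Only words starting with x1 matter:
  word x1x2x3 has sign +1, contributing +[[x1, x2], x3]


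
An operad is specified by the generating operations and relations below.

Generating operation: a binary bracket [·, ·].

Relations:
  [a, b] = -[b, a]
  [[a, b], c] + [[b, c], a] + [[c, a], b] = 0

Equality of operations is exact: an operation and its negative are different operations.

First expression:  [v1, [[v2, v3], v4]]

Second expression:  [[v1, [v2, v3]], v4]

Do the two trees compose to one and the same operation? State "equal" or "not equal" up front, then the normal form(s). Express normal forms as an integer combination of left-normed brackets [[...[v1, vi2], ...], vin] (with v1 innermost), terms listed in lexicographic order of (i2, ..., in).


not equal; first: [[[v1, v2], v3], v4] - [[[v1, v3], v2], v4] - [[[v1, v4], v2], v3] + [[[v1, v4], v3], v2]; second: [[[v1, v2], v3], v4] - [[[v1, v3], v2], v4]


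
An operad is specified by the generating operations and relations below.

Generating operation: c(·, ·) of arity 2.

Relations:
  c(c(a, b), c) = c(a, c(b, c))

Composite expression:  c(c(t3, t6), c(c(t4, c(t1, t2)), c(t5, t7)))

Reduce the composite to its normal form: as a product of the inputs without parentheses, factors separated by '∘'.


t3 ∘ t6 ∘ t4 ∘ t1 ∘ t2 ∘ t5 ∘ t7

Every regrouping of c is equal, so read the t-inputs in written order.
c(t3, t6) reduces to t3 ∘ t6
c(t1, t2) reduces to t1 ∘ t2
c(t4, c(t1, t2)) reduces to t4 ∘ t1 ∘ t2
c(t5, t7) reduces to t5 ∘ t7
c(c(t4, c(t1, t2)), c(t5, t7)) reduces to t4 ∘ t1 ∘ t2 ∘ t5 ∘ t7
c(c(t3, t6), c(c(t4, c(t1, t2)), c(t5, t7))) reduces to t3 ∘ t6 ∘ t4 ∘ t1 ∘ t2 ∘ t5 ∘ t7


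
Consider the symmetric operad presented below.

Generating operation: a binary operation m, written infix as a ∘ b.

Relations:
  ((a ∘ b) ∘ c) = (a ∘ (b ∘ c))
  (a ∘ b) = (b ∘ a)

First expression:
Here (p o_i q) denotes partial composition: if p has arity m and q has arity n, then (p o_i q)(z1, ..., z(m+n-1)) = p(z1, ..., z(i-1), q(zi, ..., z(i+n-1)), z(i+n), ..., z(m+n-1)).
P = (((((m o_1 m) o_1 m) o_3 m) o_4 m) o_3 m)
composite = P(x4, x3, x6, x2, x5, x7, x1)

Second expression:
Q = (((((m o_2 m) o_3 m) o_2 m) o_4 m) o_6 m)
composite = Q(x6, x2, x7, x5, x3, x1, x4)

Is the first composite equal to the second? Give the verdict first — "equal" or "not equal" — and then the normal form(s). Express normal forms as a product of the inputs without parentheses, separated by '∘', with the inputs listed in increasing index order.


equal; the common form is x1 ∘ x2 ∘ x3 ∘ x4 ∘ x5 ∘ x6 ∘ x7

Normal form of the first expression: x1 ∘ x2 ∘ x3 ∘ x4 ∘ x5 ∘ x6 ∘ x7
Normal form of the second expression: x1 ∘ x2 ∘ x3 ∘ x4 ∘ x5 ∘ x6 ∘ x7
The normal forms match — equal.


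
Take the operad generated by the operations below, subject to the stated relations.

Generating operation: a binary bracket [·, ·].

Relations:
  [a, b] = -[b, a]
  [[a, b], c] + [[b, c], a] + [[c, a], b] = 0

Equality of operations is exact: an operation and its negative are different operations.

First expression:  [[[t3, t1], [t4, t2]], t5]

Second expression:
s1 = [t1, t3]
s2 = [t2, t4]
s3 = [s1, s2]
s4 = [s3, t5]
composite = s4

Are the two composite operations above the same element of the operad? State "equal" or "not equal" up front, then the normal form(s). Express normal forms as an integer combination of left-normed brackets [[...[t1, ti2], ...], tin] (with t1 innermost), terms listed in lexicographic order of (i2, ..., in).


equal — both sides give [[[[t1, t3], t2], t4], t5] - [[[[t1, t3], t4], t2], t5]

Normal form of the first expression: [[[[t1, t3], t2], t4], t5] - [[[[t1, t3], t4], t2], t5]
Normal form of the second expression: [[[[t1, t3], t2], t4], t5] - [[[[t1, t3], t4], t2], t5]
One common form — equal.


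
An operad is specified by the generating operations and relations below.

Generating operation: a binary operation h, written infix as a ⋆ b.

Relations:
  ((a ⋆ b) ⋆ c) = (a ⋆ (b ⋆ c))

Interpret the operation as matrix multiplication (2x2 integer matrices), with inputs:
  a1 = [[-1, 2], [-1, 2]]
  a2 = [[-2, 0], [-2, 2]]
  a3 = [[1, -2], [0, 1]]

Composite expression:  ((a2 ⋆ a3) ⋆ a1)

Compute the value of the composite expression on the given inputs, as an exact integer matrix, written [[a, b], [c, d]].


[[-2, 4], [-4, 8]]

(a2 ⋆ a3) = [[-2, 4], [-2, 6]]
((a2 ⋆ a3) ⋆ a1) = [[-2, 4], [-4, 8]]


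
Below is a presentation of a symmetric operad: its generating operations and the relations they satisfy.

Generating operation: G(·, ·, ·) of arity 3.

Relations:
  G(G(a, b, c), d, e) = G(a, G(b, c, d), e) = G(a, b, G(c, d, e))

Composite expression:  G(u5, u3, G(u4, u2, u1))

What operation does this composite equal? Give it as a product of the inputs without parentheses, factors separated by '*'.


u5 * u3 * u4 * u2 * u1


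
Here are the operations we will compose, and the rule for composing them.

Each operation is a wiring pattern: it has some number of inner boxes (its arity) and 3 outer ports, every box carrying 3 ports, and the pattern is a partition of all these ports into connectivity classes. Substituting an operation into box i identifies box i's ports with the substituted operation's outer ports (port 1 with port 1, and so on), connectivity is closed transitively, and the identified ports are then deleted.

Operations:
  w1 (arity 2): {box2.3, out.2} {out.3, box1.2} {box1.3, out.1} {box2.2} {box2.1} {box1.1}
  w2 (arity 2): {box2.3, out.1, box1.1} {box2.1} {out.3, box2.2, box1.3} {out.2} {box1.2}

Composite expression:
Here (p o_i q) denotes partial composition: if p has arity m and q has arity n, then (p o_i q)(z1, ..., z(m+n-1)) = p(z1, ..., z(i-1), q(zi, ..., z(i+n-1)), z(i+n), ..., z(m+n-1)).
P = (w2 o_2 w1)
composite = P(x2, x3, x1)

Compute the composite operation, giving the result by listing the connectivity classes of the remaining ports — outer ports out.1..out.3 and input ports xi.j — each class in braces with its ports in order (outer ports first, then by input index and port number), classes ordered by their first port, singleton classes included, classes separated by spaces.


{out.1, x2.1, x3.2} {out.2} {out.3, x1.3, x2.3} {x1.1} {x1.2} {x2.2} {x3.1} {x3.3}

Treat the ports identified at w2 as solder joints: merge, then drop.
composing w1 on (x3, x1), with out.j its own outer ports: {out.1, x3.3} {out.2, x1.3} {out.3, x3.2} {x1.1} {x1.2} {x3.1}
composing w2 on (x2, x3, x1), with out.j its own outer ports: {out.1, x2.1, x3.2} {out.2} {out.3, x1.3, x2.3} {x1.1} {x1.2} {x2.2} {x3.1} {x3.3}


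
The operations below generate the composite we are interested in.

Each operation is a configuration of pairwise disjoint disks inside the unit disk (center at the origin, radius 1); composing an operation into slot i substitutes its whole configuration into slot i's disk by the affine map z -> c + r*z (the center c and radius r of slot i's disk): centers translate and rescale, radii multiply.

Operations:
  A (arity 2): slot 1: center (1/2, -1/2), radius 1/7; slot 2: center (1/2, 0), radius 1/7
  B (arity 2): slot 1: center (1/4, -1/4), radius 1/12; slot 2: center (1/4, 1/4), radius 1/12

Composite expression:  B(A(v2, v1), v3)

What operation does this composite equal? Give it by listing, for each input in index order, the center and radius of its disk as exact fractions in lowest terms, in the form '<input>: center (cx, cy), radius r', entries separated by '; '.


v1: center (7/24, -1/4), radius 1/84; v2: center (7/24, -7/24), radius 1/84; v3: center (1/4, 1/4), radius 1/12

Affine substitution under B: radii multiply and v-centers shift.
tracing v2 down its 2-map path: center (7/24, -7/24), radius 1/84
tracing v1 down its 2-map path: center (7/24, -1/4), radius 1/84
tracing v3 down its 1-map path: center (1/4, 1/4), radius 1/12


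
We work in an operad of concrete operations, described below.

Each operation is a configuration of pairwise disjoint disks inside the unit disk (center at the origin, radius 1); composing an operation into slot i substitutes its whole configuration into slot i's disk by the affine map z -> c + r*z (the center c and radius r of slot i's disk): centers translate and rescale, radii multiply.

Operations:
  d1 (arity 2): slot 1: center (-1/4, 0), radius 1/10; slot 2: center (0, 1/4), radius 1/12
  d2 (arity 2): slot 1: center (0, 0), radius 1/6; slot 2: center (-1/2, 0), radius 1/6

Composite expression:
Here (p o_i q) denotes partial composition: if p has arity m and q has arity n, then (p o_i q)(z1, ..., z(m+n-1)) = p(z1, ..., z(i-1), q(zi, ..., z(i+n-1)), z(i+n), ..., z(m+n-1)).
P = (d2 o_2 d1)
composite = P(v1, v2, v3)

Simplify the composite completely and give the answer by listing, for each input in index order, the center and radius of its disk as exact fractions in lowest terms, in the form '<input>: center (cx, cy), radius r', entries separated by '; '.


v1: center (0, 0), radius 1/6; v2: center (-13/24, 0), radius 1/60; v3: center (-1/2, 1/24), radius 1/72

Affine substitution under d2: radii multiply and v-centers shift.
v1 passes through 1 substitution, ending at center (0, 0), radius 1/6
v2 passes through 2 substitutions, ending at center (-13/24, 0), radius 1/60
v3 passes through 2 substitutions, ending at center (-1/2, 1/24), radius 1/72


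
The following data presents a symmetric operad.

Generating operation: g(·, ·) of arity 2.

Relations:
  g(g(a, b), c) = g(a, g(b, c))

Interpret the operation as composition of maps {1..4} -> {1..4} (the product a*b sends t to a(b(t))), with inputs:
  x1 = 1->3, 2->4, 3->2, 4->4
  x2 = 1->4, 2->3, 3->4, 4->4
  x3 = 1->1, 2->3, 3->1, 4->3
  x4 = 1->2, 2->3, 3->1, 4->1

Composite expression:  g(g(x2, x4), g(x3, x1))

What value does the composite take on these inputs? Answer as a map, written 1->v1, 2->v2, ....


g(x2, x4) = 1->3, 2->4, 3->4, 4->4
g(x3, x1) = 1->1, 2->3, 3->3, 4->3
g(g(x2, x4), g(x3, x1)) = 1->3, 2->4, 3->4, 4->4

1->3, 2->4, 3->4, 4->4


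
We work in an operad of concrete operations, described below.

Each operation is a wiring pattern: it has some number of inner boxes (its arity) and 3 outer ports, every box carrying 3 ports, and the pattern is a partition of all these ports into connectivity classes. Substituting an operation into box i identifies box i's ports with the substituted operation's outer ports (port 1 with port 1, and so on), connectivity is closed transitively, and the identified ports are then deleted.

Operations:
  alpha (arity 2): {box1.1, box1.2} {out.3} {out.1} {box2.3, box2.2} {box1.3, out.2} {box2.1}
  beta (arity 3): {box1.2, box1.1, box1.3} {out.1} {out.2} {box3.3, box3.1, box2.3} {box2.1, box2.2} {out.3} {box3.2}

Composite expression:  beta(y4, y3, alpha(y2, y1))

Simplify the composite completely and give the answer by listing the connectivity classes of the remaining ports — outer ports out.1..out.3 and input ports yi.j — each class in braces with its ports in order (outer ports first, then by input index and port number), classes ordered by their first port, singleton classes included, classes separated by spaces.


{out.1} {out.2} {out.3} {y1.1} {y1.2, y1.3} {y2.1, y2.2} {y2.3} {y3.1, y3.2} {y3.3} {y4.1, y4.2, y4.3}


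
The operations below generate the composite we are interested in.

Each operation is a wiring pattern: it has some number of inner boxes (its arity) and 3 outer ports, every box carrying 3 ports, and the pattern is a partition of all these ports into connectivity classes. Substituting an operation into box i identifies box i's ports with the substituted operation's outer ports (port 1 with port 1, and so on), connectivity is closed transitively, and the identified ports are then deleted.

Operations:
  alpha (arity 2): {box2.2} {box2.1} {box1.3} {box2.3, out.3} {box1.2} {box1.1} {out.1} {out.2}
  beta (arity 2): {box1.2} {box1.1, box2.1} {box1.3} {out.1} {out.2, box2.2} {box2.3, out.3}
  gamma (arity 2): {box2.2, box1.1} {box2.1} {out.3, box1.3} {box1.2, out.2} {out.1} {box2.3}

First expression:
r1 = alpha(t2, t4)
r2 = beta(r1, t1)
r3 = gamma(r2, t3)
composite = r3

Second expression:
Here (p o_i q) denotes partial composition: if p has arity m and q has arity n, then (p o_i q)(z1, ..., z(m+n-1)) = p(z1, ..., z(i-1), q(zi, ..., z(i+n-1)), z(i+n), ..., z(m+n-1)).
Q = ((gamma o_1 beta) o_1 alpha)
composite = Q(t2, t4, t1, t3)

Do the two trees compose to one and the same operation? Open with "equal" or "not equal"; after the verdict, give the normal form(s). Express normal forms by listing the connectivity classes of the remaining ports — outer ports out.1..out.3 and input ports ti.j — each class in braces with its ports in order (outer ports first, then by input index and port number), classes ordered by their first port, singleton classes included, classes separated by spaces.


equal — both sides give {out.1} {out.2, t1.2} {out.3, t1.3} {t1.1} {t2.1} {t2.2} {t2.3} {t3.1} {t3.2} {t3.3} {t4.1} {t4.2} {t4.3}

The first expression, normalized: {out.1} {out.2, t1.2} {out.3, t1.3} {t1.1} {t2.1} {t2.2} {t2.3} {t3.1} {t3.2} {t3.3} {t4.1} {t4.2} {t4.3}
The second expression, normalized: {out.1} {out.2, t1.2} {out.3, t1.3} {t1.1} {t2.1} {t2.2} {t2.3} {t3.1} {t3.2} {t3.3} {t4.1} {t4.2} {t4.3}
Both agree, so they are equal.


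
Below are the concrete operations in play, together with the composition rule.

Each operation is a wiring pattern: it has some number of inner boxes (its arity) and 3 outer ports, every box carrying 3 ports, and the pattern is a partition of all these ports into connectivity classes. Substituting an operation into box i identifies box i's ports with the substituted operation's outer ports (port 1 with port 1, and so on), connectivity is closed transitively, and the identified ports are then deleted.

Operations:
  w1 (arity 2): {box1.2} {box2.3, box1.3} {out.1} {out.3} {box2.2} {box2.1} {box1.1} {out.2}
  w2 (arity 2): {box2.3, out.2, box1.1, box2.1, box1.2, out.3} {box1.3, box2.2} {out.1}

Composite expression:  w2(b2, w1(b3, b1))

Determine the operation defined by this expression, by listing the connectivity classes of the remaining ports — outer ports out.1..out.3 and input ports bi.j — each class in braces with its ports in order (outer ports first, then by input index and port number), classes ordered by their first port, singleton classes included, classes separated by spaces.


{out.1} {out.2, out.3, b2.1, b2.2} {b1.1} {b1.2} {b1.3, b3.3} {b2.3} {b3.1} {b3.2}

Reachability decides: close wires over w2-identified ports.
the subtree at w1 composes to {out.1} {out.2} {out.3} {b1.1} {b1.2} {b1.3, b3.3} {b3.1} {b3.2} on (b3, b1); out.j = own outer ports
the subtree at w2 composes to {out.1} {out.2, out.3, b2.1, b2.2} {b1.1} {b1.2} {b1.3, b3.3} {b2.3} {b3.1} {b3.2} on (b2, b3, b1); out.j = own outer ports


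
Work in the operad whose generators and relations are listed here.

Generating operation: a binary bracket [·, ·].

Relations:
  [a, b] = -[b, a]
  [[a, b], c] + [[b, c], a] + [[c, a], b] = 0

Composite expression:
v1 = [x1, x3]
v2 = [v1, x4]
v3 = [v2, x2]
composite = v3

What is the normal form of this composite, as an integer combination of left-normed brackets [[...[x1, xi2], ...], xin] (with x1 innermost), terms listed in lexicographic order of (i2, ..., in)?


[[[x1, x3], x4], x2]

Antisymmetry and Jacobi reduce to x1-anchored left-normed brackets.
Composite bracket: [[[x1, x3], x4], x2]
Full expansion: 8 signed words from ab - ba (2^3 = 8).
Only words starting with x1 matter:
  the word x1x3x4x2 carries sign +1 and contributes +[[[x1, x3], x4], x2]


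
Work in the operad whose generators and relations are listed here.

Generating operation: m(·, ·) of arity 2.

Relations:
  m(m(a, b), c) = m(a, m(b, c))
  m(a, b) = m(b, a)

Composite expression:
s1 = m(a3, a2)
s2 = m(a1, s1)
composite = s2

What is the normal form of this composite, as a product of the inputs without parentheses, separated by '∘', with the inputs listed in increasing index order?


Shape and order are irrelevant to m; the a-input set decides.
m(a3, a2) spells out as a3 ∘ a2
m(a1, m(a3, a2)) spells out as a1 ∘ a3 ∘ a2
reordering the factors by index: a1 ∘ a2 ∘ a3

a1 ∘ a2 ∘ a3


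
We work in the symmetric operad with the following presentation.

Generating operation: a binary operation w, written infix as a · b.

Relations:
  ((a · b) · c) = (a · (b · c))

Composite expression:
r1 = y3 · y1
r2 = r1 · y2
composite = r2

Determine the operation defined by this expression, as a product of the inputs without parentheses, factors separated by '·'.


y3 · y1 · y2

All parenthesizations of w agree; list the y-inputs left to right.
(y3 · y1) spells out as y3 · y1
((y3 · y1) · y2) spells out as y3 · y1 · y2


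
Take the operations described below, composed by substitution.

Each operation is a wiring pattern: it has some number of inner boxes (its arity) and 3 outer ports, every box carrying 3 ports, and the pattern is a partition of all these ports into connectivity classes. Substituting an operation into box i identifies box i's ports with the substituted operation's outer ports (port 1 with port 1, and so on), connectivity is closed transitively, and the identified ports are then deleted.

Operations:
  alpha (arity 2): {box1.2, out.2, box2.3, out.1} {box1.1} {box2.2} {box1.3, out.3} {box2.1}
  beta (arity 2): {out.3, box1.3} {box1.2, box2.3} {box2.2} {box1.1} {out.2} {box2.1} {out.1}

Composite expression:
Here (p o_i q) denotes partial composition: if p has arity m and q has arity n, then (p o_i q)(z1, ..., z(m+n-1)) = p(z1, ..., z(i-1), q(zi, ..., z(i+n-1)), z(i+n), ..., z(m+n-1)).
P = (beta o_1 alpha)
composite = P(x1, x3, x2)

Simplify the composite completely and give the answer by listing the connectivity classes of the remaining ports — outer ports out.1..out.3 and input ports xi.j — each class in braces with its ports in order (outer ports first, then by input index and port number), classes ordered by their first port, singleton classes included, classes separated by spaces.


{out.1} {out.2} {out.3, x1.3} {x1.1} {x1.2, x2.3, x3.3} {x2.1} {x2.2} {x3.1} {x3.2}

Treat the ports identified at beta as solder joints: merge, then drop.
through alpha, on inputs (x1, x3): {out.1, out.2, x1.2, x3.3} {out.3, x1.3} {x1.1} {x3.1} {x3.2} (out.j = stage outer ports)
through beta, on inputs (x1, x3, x2): {out.1} {out.2} {out.3, x1.3} {x1.1} {x1.2, x2.3, x3.3} {x2.1} {x2.2} {x3.1} {x3.2} (out.j = stage outer ports)


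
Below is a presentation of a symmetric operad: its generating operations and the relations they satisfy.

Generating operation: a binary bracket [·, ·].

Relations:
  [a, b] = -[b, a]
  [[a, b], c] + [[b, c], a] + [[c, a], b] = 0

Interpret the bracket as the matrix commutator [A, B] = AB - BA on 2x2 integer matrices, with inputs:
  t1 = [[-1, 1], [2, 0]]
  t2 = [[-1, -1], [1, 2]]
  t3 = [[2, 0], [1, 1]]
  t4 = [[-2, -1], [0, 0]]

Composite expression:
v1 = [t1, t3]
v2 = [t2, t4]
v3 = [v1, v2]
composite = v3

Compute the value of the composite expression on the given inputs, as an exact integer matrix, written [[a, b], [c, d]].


[[-1, 4], [10, 1]]

[t1, t3] = [[1, -1], [3, -1]]
[t2, t4] = [[1, 1], [-2, -1]]
[[t1, t3], [t2, t4]] = [[-1, 4], [10, 1]]


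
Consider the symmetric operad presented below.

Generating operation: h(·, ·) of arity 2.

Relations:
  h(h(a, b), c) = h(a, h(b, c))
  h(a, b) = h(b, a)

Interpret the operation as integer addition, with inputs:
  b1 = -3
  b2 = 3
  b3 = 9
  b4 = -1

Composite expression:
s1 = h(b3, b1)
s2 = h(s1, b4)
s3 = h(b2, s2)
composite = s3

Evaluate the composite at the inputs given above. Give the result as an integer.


8

h(b3, b1) = 6
h(h(b3, b1), b4) = 5
h(b2, h(h(b3, b1), b4)) = 8


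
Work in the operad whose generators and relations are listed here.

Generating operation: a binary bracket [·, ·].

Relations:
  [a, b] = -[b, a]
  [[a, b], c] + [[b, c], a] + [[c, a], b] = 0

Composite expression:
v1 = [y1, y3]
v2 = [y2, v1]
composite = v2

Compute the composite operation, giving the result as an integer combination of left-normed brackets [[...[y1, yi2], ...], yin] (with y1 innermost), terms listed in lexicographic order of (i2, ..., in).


-[[y1, y3], y2]

Left-normed coefficients sit on the y1-initial expansion words.
Composite bracket: [y2, [y1, y3]]
Expanding via [a, b] = ab - ba: 4 signed words (2^2 = 4).
Words beginning with y1 determine it all:
  the word y1y3y2 carries sign -1 and contributes -[[y1, y3], y2]


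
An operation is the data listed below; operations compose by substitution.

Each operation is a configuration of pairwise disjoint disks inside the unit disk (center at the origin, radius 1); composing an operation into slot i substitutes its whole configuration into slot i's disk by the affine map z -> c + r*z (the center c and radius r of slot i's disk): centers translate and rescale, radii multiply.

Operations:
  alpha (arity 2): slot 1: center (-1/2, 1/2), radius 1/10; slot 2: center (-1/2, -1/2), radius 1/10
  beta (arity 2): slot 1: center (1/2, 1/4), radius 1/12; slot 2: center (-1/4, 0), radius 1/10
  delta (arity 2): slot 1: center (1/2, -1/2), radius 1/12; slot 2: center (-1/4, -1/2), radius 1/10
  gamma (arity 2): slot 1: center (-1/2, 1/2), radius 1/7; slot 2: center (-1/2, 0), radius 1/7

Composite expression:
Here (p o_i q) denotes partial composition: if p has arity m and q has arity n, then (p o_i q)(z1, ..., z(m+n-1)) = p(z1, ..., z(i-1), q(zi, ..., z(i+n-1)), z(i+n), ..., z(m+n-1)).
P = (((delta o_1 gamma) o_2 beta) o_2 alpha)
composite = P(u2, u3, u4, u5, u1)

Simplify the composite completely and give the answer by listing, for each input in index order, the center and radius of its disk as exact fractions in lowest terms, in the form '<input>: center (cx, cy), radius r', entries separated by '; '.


u1: center (-1/4, -1/2), radius 1/10; u2: center (11/24, -11/24), radius 1/84; u3: center (935/2016, -143/288), radius 1/10080; u4: center (935/2016, -1003/2016), radius 1/10080; u5: center (51/112, -1/2), radius 1/840

Each u-disk chains the slot maps above it in delta; radii multiply.
input u2: composing its 2 substitution steps yields center (11/24, -11/24), radius 1/84
input u3: composing its 4 substitution steps yields center (935/2016, -143/288), radius 1/10080
input u4: composing its 4 substitution steps yields center (935/2016, -1003/2016), radius 1/10080
input u5: composing its 3 substitution steps yields center (51/112, -1/2), radius 1/840
input u1: composing its 1 substitution step yields center (-1/4, -1/2), radius 1/10


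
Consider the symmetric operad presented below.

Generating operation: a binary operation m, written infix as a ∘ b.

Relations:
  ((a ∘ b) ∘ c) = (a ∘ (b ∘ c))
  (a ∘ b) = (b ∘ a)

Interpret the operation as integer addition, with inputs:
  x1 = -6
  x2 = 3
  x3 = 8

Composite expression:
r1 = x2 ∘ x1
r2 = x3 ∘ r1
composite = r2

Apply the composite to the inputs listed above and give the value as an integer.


(x2 ∘ x1) = -3
(x3 ∘ (x2 ∘ x1)) = 5

5


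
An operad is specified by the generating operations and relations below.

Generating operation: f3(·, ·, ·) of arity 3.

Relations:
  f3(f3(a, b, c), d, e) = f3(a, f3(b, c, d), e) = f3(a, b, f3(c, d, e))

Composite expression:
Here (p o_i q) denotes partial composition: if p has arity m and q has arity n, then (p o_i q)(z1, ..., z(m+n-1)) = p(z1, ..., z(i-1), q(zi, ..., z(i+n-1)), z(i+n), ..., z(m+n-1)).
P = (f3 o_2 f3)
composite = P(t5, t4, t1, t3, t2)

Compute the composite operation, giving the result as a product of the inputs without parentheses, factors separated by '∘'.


t5 ∘ t4 ∘ t1 ∘ t3 ∘ t2

All parenthesizations of f3 agree; list the t-inputs left to right.
f3(t4, t1, t3) unparenthesizes to t4 ∘ t1 ∘ t3
f3(t5, f3(t4, t1, t3), t2) unparenthesizes to t5 ∘ t4 ∘ t1 ∘ t3 ∘ t2


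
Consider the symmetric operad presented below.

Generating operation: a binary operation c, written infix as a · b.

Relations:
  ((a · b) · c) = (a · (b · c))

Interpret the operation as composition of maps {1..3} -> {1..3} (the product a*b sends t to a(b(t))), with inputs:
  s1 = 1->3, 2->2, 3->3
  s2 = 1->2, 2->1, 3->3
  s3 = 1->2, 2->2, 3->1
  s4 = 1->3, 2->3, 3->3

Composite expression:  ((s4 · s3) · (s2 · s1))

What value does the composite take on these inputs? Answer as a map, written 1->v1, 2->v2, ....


(s4 · s3) = 1->3, 2->3, 3->3
(s2 · s1) = 1->3, 2->1, 3->3
((s4 · s3) · (s2 · s1)) = 1->3, 2->3, 3->3

1->3, 2->3, 3->3


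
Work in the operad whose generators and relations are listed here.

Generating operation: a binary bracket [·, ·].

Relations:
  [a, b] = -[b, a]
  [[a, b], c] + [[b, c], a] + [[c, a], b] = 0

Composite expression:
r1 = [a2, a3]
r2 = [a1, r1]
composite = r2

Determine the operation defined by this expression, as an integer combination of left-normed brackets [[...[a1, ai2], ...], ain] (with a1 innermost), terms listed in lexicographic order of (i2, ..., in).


[[a1, a2], a3] - [[a1, a3], a2]

Antisymmetry and Jacobi reduce to a1-anchored left-normed brackets.
Composite bracket: [a1, [a2, a3]]
Applying ab - ba throughout gives 4 signed words (2^2 = 4).
Words beginning with a1 determine it all:
  from a1a2a3, sign +1: term +[[a1, a2], a3]
  from a1a3a2, sign -1: term -[[a1, a3], a2]


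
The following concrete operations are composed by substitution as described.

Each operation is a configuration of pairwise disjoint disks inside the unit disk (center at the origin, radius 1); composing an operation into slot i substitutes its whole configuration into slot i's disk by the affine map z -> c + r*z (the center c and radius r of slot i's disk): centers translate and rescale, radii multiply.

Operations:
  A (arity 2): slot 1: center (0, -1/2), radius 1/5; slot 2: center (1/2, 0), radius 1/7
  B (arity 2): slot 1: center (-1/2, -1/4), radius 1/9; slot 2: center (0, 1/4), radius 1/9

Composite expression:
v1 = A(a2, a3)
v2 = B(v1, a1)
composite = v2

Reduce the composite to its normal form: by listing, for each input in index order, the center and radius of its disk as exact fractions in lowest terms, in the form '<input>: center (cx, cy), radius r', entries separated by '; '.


a1: center (0, 1/4), radius 1/9; a2: center (-1/2, -11/36), radius 1/45; a3: center (-4/9, -1/4), radius 1/63

Affine substitution under B: radii multiply and a-centers shift.
a2: after 2 affine steps, its disk has center (-1/2, -11/36), radius 1/45
a3: after 2 affine steps, its disk has center (-4/9, -1/4), radius 1/63
a1: after 1 affine step, its disk has center (0, 1/4), radius 1/9


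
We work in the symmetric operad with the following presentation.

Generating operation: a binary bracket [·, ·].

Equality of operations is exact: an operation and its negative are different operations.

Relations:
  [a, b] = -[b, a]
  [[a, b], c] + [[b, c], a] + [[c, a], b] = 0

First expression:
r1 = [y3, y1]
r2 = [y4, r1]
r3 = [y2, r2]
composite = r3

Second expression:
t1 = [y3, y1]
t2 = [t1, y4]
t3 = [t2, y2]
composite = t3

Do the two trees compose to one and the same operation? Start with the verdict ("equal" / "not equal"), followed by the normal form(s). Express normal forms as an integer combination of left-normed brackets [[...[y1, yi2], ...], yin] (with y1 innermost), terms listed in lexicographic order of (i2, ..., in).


equal — both sides give -[[[y1, y3], y4], y2]

Normal form of the first expression: -[[[y1, y3], y4], y2]
Normal form of the second expression: -[[[y1, y3], y4], y2]
Same normal form: equal.
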